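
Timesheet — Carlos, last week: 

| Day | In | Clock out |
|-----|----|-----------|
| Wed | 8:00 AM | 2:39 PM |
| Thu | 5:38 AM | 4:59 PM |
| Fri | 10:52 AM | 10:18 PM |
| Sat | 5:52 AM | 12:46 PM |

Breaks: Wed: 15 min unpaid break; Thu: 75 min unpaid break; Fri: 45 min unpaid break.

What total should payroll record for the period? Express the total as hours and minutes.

Wed: 8:00 AM–2:39 PM = 6 h 39 min; less 15 min break → 6 h 24 min
Thu: 5:38 AM–4:59 PM = 11 h 21 min; less 75 min break → 10 h 6 min
Fri: 10:52 AM–10:18 PM = 11 h 26 min; less 45 min break → 10 h 41 min
Sat: 5:52 AM–12:46 PM = 6 h 54 min
Total: 6 h 24 min + 10 h 6 min + 10 h 41 min + 6 h 54 min = 34 h 5 min.

34 h 5 min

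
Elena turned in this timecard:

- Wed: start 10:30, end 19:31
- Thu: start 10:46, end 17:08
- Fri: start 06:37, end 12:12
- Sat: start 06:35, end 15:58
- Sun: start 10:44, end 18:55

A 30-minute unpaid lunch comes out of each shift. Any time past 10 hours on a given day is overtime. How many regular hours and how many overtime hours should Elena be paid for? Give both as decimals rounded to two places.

Regular 36.03 hours, overtime 0.00 hours

Wed: 10:30–19:31 = 9 h 1 min; less 30 min break → 8 h 31 min
Thu: 10:46–17:08 = 6 h 22 min; less 30 min break → 5 h 52 min
Fri: 06:37–12:12 = 5 h 35 min; less 30 min break → 5 h 5 min
Sat: 06:35–15:58 = 9 h 23 min; less 30 min break → 8 h 53 min
Sun: 10:44–18:55 = 8 h 11 min; less 30 min break → 7 h 41 min
Wed reg 8 h 31 min / OT 0 h 0 min; Thu reg 5 h 52 min / OT 0 h 0 min; Fri reg 5 h 5 min / OT 0 h 0 min; Sat reg 8 h 53 min / OT 0 h 0 min; Sun reg 7 h 41 min / OT 0 h 0 min.
Totals: regular 36 h 2 min, overtime 0 h 0 min.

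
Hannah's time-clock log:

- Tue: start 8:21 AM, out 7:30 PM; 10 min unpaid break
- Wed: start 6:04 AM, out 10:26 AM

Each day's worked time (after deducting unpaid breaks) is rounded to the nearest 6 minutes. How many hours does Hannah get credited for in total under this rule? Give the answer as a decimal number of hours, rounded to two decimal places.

Tue: 8:21 AM–7:30 PM = 11 h 9 min − 10 min = 10 h 59 min → rounds to 11 h 0 min
Wed: 6:04 AM–10:26 AM = 4 h 22 min → rounds to 4 h 24 min
Total credited: 15 h 24 min.

15.40 hours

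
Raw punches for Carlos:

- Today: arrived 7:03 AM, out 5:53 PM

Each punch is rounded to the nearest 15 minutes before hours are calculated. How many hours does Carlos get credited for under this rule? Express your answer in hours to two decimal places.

Today: in 7:03 AM→7:00 AM, out 5:53 PM→6:00 PM; 11 h 0 min

11.00 hours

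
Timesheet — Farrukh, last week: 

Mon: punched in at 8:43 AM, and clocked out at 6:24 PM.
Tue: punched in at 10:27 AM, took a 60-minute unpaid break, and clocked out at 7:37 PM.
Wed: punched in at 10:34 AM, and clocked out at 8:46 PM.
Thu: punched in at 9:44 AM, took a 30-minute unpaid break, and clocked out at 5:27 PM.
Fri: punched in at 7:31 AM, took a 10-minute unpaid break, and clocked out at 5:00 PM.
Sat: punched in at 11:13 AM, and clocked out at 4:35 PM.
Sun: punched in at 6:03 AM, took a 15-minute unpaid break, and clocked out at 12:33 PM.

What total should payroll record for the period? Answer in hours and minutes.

56 h 12 min

Mon: 8:43 AM–6:24 PM = 9 h 41 min
Tue: 10:27 AM–7:37 PM = 9 h 10 min; less 60 min break → 8 h 10 min
Wed: 10:34 AM–8:46 PM = 10 h 12 min
Thu: 9:44 AM–5:27 PM = 7 h 43 min; less 30 min break → 7 h 13 min
Fri: 7:31 AM–5:00 PM = 9 h 29 min; less 10 min break → 9 h 19 min
Sat: 11:13 AM–4:35 PM = 5 h 22 min
Sun: 6:03 AM–12:33 PM = 6 h 30 min; less 15 min break → 6 h 15 min
Total: 9 h 41 min + 8 h 10 min + 10 h 12 min + 7 h 13 min + 9 h 19 min + 5 h 22 min + 6 h 15 min = 56 h 12 min.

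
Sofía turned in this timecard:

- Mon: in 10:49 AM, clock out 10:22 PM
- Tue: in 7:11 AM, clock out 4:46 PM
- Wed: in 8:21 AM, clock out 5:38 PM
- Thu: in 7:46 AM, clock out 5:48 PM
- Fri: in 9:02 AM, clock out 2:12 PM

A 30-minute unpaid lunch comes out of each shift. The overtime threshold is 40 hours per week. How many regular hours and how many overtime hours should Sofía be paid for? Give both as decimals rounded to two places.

Regular 40.00 hours, overtime 3.12 hours

Mon: 10:49 AM–10:22 PM = 11 h 33 min; less 30 min break → 11 h 3 min
Tue: 7:11 AM–4:46 PM = 9 h 35 min; less 30 min break → 9 h 5 min
Wed: 8:21 AM–5:38 PM = 9 h 17 min; less 30 min break → 8 h 47 min
Thu: 7:46 AM–5:48 PM = 10 h 2 min; less 30 min break → 9 h 32 min
Fri: 9:02 AM–2:12 PM = 5 h 10 min; less 30 min break → 4 h 40 min
Total worked: 43 h 7 min = 43.12 h.
Threshold 40 h → overtime 3 h 7 min, regular 40 h 0 min.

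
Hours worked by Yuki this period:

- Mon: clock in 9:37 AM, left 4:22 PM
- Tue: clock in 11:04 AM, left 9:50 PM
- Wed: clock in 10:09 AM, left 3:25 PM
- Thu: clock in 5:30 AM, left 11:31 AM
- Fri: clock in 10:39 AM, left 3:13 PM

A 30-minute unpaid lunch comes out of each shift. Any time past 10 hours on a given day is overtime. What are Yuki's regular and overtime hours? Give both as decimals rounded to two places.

Regular 30.60 hours, overtime 0.27 hours

Mon: 9:37 AM–4:22 PM = 6 h 45 min; less 30 min break → 6 h 15 min
Tue: 11:04 AM–9:50 PM = 10 h 46 min; less 30 min break → 10 h 16 min
Wed: 10:09 AM–3:25 PM = 5 h 16 min; less 30 min break → 4 h 46 min
Thu: 5:30 AM–11:31 AM = 6 h 1 min; less 30 min break → 5 h 31 min
Fri: 10:39 AM–3:13 PM = 4 h 34 min; less 30 min break → 4 h 4 min
Mon reg 6 h 15 min / OT 0 h 0 min; Tue reg 10 h 0 min / OT 0 h 16 min; Wed reg 4 h 46 min / OT 0 h 0 min; Thu reg 5 h 31 min / OT 0 h 0 min; Fri reg 4 h 4 min / OT 0 h 0 min.
Totals: regular 30 h 36 min, overtime 0 h 16 min.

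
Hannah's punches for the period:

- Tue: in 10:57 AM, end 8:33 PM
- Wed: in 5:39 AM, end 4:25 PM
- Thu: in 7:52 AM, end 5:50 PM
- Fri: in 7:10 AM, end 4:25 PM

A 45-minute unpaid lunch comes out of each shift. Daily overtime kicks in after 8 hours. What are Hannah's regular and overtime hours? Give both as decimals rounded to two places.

Regular 32.00 hours, overtime 4.58 hours

Tue: 10:57 AM–8:33 PM = 9 h 36 min; less 45 min break → 8 h 51 min
Wed: 5:39 AM–4:25 PM = 10 h 46 min; less 45 min break → 10 h 1 min
Thu: 7:52 AM–5:50 PM = 9 h 58 min; less 45 min break → 9 h 13 min
Fri: 7:10 AM–4:25 PM = 9 h 15 min; less 45 min break → 8 h 30 min
Tue reg 8 h 0 min / OT 0 h 51 min; Wed reg 8 h 0 min / OT 2 h 1 min; Thu reg 8 h 0 min / OT 1 h 13 min; Fri reg 8 h 0 min / OT 0 h 30 min.
Totals: regular 32 h 0 min, overtime 4 h 35 min.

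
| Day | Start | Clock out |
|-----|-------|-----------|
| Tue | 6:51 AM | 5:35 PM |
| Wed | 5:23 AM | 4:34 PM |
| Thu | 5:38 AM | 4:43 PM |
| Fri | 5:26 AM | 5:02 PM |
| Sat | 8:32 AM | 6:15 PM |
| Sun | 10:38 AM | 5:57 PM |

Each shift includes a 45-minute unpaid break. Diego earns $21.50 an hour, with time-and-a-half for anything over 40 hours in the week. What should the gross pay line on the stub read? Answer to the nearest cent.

$1412.55

Tue: 6:51 AM–5:35 PM = 10 h 44 min; less 45 min break → 9 h 59 min
Wed: 5:23 AM–4:34 PM = 11 h 11 min; less 45 min break → 10 h 26 min
Thu: 5:38 AM–4:43 PM = 11 h 5 min; less 45 min break → 10 h 20 min
Fri: 5:26 AM–5:02 PM = 11 h 36 min; less 45 min break → 10 h 51 min
Sat: 8:32 AM–6:15 PM = 9 h 43 min; less 45 min break → 8 h 58 min
Sun: 10:38 AM–5:57 PM = 7 h 19 min; less 45 min break → 6 h 34 min
Total worked: 57 h 8 min = 3428 min.
Regular 40 h 0 min = 2400 min at $21.50/h; overtime 17 h 8 min = 1028 min at $32.25/h.
Pay = (2400 × $21.50 + 1028 × $32.25) ÷ 60 = $1412.55.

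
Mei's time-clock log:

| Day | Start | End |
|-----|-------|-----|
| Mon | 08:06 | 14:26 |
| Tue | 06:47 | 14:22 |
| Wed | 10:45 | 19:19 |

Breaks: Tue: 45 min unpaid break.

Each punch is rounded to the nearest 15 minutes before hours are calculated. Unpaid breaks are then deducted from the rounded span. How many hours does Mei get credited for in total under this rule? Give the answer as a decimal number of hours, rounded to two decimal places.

Mon: in 08:06→08:00, out 14:26→14:30; 6 h 30 min
Tue: in 06:47→06:45, out 14:22→14:15; 7 h 30 min − 45 min = 6 h 45 min
Wed: in 10:45→10:45, out 19:19→19:15; 8 h 30 min
Total credited: 21 h 45 min.

21.75 hours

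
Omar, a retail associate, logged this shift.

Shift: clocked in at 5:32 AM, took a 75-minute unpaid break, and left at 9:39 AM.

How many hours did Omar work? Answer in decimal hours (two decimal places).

2.87 hours

Shift: 5:32 AM–9:39 AM = 4 h 7 min; less 75 min break → 2 h 52 min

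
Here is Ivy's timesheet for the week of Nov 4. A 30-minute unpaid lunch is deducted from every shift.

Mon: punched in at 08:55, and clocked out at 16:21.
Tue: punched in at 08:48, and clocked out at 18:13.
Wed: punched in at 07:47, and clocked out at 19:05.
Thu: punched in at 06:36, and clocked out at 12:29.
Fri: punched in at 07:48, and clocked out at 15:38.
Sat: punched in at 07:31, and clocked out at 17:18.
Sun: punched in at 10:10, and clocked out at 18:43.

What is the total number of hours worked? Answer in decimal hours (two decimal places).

Mon: 08:55–16:21 = 7 h 26 min; less 30 min break → 6 h 56 min
Tue: 08:48–18:13 = 9 h 25 min; less 30 min break → 8 h 55 min
Wed: 07:47–19:05 = 11 h 18 min; less 30 min break → 10 h 48 min
Thu: 06:36–12:29 = 5 h 53 min; less 30 min break → 5 h 23 min
Fri: 07:48–15:38 = 7 h 50 min; less 30 min break → 7 h 20 min
Sat: 07:31–17:18 = 9 h 47 min; less 30 min break → 9 h 17 min
Sun: 10:10–18:43 = 8 h 33 min; less 30 min break → 8 h 3 min
Total: 6 h 56 min + 8 h 55 min + 10 h 48 min + 5 h 23 min + 7 h 20 min + 9 h 17 min + 8 h 3 min = 56 h 42 min.

56.70 hours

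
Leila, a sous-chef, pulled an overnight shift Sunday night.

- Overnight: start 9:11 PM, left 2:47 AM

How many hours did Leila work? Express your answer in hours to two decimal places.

Overnight: 9:11 PM → midnight = 2 h 49 min; midnight → 2:47 AM = 2 h 47 min; span 5 h 36 min

5.60 hours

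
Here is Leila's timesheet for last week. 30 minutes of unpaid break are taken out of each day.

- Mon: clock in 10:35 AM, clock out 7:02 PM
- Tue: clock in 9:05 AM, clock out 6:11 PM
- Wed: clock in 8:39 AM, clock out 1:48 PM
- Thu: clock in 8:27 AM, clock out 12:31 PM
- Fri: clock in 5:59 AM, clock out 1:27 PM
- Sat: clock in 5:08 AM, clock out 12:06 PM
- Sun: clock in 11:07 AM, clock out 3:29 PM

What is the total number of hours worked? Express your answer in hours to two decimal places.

42.07 hours

Mon: 10:35 AM–7:02 PM = 8 h 27 min; less 30 min break → 7 h 57 min
Tue: 9:05 AM–6:11 PM = 9 h 6 min; less 30 min break → 8 h 36 min
Wed: 8:39 AM–1:48 PM = 5 h 9 min; less 30 min break → 4 h 39 min
Thu: 8:27 AM–12:31 PM = 4 h 4 min; less 30 min break → 3 h 34 min
Fri: 5:59 AM–1:27 PM = 7 h 28 min; less 30 min break → 6 h 58 min
Sat: 5:08 AM–12:06 PM = 6 h 58 min; less 30 min break → 6 h 28 min
Sun: 11:07 AM–3:29 PM = 4 h 22 min; less 30 min break → 3 h 52 min
Total: 7 h 57 min + 8 h 36 min + 4 h 39 min + 3 h 34 min + 6 h 58 min + 6 h 28 min + 3 h 52 min = 42 h 4 min.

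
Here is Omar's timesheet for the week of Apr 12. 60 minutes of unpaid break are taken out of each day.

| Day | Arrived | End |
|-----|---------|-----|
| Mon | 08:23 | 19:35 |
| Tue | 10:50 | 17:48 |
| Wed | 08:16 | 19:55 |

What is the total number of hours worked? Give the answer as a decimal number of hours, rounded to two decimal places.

26.82 hours

Mon: 08:23–19:35 = 11 h 12 min; less 60 min break → 10 h 12 min
Tue: 10:50–17:48 = 6 h 58 min; less 60 min break → 5 h 58 min
Wed: 08:16–19:55 = 11 h 39 min; less 60 min break → 10 h 39 min
Total: 10 h 12 min + 5 h 58 min + 10 h 39 min = 26 h 49 min.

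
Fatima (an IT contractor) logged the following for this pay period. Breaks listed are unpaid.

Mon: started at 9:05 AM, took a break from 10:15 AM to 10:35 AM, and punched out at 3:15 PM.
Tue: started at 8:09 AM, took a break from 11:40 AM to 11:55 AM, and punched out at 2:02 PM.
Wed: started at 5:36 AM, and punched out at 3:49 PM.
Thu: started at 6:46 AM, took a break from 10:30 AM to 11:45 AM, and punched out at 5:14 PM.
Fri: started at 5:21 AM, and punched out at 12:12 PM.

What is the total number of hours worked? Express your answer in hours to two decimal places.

Mon: 9:05 AM–3:15 PM = 6 h 10 min; less 20 min break → 5 h 50 min
Tue: 8:09 AM–2:02 PM = 5 h 53 min; less 15 min break → 5 h 38 min
Wed: 5:36 AM–3:49 PM = 10 h 13 min
Thu: 6:46 AM–5:14 PM = 10 h 28 min; less 75 min break → 9 h 13 min
Fri: 5:21 AM–12:12 PM = 6 h 51 min
Total: 5 h 50 min + 5 h 38 min + 10 h 13 min + 9 h 13 min + 6 h 51 min = 37 h 45 min.

37.75 hours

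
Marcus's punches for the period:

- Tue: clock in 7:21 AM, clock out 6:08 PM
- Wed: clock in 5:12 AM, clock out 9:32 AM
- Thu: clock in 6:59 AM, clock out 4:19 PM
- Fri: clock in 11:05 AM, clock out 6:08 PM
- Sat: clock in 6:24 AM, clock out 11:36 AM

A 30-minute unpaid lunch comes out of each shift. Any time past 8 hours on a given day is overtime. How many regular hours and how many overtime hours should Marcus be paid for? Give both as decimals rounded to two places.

Tue: 7:21 AM–6:08 PM = 10 h 47 min; less 30 min break → 10 h 17 min
Wed: 5:12 AM–9:32 AM = 4 h 20 min; less 30 min break → 3 h 50 min
Thu: 6:59 AM–4:19 PM = 9 h 20 min; less 30 min break → 8 h 50 min
Fri: 11:05 AM–6:08 PM = 7 h 3 min; less 30 min break → 6 h 33 min
Sat: 6:24 AM–11:36 AM = 5 h 12 min; less 30 min break → 4 h 42 min
Tue reg 8 h 0 min / OT 2 h 17 min; Wed reg 3 h 50 min / OT 0 h 0 min; Thu reg 8 h 0 min / OT 0 h 50 min; Fri reg 6 h 33 min / OT 0 h 0 min; Sat reg 4 h 42 min / OT 0 h 0 min.
Totals: regular 31 h 5 min, overtime 3 h 7 min.

Regular 31.08 hours, overtime 3.12 hours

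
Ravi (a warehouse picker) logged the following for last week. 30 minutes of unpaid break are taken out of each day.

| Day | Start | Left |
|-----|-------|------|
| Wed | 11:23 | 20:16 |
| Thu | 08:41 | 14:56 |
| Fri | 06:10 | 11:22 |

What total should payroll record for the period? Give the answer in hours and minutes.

Wed: 11:23–20:16 = 8 h 53 min; less 30 min break → 8 h 23 min
Thu: 08:41–14:56 = 6 h 15 min; less 30 min break → 5 h 45 min
Fri: 06:10–11:22 = 5 h 12 min; less 30 min break → 4 h 42 min
Total: 8 h 23 min + 5 h 45 min + 4 h 42 min = 18 h 50 min.

18 h 50 min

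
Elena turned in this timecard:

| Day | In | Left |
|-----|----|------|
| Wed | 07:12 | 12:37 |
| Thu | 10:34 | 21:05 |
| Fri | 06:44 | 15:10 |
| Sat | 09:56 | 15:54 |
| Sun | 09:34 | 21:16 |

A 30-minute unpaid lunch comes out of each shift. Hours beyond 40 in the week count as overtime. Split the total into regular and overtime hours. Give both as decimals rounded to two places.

Wed: 07:12–12:37 = 5 h 25 min; less 30 min break → 4 h 55 min
Thu: 10:34–21:05 = 10 h 31 min; less 30 min break → 10 h 1 min
Fri: 06:44–15:10 = 8 h 26 min; less 30 min break → 7 h 56 min
Sat: 09:56–15:54 = 5 h 58 min; less 30 min break → 5 h 28 min
Sun: 09:34–21:16 = 11 h 42 min; less 30 min break → 11 h 12 min
Total worked: 39 h 32 min = 39.53 h.
Threshold 40 h → overtime 0 h 0 min, regular 39 h 32 min.

Regular 39.53 hours, overtime 0.00 hours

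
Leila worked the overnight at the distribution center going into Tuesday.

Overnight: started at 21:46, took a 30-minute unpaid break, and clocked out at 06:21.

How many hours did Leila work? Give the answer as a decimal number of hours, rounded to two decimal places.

8.08 hours

Overnight: 21:46 → midnight = 2 h 14 min; midnight → 06:21 = 6 h 21 min; span 8 h 35 min; less 30 min break → 8 h 5 min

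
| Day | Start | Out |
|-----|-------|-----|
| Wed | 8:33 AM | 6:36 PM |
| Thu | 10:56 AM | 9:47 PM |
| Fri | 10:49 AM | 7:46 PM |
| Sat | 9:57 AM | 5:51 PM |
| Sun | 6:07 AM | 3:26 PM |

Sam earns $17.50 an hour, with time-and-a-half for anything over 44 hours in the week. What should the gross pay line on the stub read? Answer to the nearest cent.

Wed: 8:33 AM–6:36 PM = 10 h 3 min
Thu: 10:56 AM–9:47 PM = 10 h 51 min
Fri: 10:49 AM–7:46 PM = 8 h 57 min
Sat: 9:57 AM–5:51 PM = 7 h 54 min
Sun: 6:07 AM–3:26 PM = 9 h 19 min
Total worked: 47 h 4 min = 2824 min.
Regular 44 h 0 min = 2640 min at $17.50/h; overtime 3 h 4 min = 184 min at $26.25/h.
Pay = (2640 × $17.50 + 184 × $26.25) ÷ 60 = $850.50.

$850.50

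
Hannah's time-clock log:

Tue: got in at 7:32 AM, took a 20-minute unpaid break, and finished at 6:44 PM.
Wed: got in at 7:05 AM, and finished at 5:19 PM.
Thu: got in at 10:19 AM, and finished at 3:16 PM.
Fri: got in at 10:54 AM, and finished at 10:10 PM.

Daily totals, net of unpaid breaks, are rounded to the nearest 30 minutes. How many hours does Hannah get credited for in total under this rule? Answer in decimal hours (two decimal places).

37.50 hours

Tue: 7:32 AM–6:44 PM = 11 h 12 min − 20 min = 10 h 52 min → rounds to 11 h 0 min
Wed: 7:05 AM–5:19 PM = 10 h 14 min → rounds to 10 h 0 min
Thu: 10:19 AM–3:16 PM = 4 h 57 min → rounds to 5 h 0 min
Fri: 10:54 AM–10:10 PM = 11 h 16 min → rounds to 11 h 30 min
Total credited: 37 h 30 min.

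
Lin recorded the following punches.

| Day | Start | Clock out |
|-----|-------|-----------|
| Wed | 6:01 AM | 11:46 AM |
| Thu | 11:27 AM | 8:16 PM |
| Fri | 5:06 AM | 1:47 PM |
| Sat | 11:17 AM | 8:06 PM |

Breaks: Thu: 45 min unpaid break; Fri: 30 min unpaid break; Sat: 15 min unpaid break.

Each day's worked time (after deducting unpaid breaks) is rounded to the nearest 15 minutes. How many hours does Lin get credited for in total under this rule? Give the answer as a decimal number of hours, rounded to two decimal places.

30.50 hours

Wed: 6:01 AM–11:46 AM = 5 h 45 min → rounds to 5 h 45 min
Thu: 11:27 AM–8:16 PM = 8 h 49 min − 45 min = 8 h 4 min → rounds to 8 h 0 min
Fri: 5:06 AM–1:47 PM = 8 h 41 min − 30 min = 8 h 11 min → rounds to 8 h 15 min
Sat: 11:17 AM–8:06 PM = 8 h 49 min − 15 min = 8 h 34 min → rounds to 8 h 30 min
Total credited: 30 h 30 min.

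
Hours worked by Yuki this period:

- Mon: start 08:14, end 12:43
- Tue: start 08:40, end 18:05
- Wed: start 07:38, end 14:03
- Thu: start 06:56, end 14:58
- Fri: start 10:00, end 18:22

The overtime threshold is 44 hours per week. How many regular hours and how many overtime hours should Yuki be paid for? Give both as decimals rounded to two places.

Regular 36.72 hours, overtime 0.00 hours

Mon: 08:14–12:43 = 4 h 29 min
Tue: 08:40–18:05 = 9 h 25 min
Wed: 07:38–14:03 = 6 h 25 min
Thu: 06:56–14:58 = 8 h 2 min
Fri: 10:00–18:22 = 8 h 22 min
Total worked: 36 h 43 min = 36.72 h.
Threshold 44 h → overtime 0 h 0 min, regular 36 h 43 min.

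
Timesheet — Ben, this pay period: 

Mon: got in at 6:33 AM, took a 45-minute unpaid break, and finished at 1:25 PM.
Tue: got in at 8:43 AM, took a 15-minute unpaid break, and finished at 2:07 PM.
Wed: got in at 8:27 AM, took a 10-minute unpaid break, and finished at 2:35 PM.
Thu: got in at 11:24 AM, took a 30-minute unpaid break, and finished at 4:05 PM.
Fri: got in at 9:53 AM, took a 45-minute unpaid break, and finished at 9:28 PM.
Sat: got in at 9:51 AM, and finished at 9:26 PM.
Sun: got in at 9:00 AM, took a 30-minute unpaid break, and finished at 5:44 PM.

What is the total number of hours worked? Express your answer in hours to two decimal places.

52.07 hours

Mon: 6:33 AM–1:25 PM = 6 h 52 min; less 45 min break → 6 h 7 min
Tue: 8:43 AM–2:07 PM = 5 h 24 min; less 15 min break → 5 h 9 min
Wed: 8:27 AM–2:35 PM = 6 h 8 min; less 10 min break → 5 h 58 min
Thu: 11:24 AM–4:05 PM = 4 h 41 min; less 30 min break → 4 h 11 min
Fri: 9:53 AM–9:28 PM = 11 h 35 min; less 45 min break → 10 h 50 min
Sat: 9:51 AM–9:26 PM = 11 h 35 min
Sun: 9:00 AM–5:44 PM = 8 h 44 min; less 30 min break → 8 h 14 min
Total: 6 h 7 min + 5 h 9 min + 5 h 58 min + 4 h 11 min + 10 h 50 min + 11 h 35 min + 8 h 14 min = 52 h 4 min.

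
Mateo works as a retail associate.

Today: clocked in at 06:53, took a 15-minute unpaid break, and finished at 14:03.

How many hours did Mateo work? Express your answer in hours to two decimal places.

Today: 06:53–14:03 = 7 h 10 min; less 15 min break → 6 h 55 min

6.92 hours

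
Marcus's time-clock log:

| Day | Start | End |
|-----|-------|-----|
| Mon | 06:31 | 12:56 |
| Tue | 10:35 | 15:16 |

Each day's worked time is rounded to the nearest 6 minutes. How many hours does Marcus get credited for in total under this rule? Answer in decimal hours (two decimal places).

Mon: 06:31–12:56 = 6 h 25 min → rounds to 6 h 24 min
Tue: 10:35–15:16 = 4 h 41 min → rounds to 4 h 42 min
Total credited: 11 h 6 min.

11.10 hours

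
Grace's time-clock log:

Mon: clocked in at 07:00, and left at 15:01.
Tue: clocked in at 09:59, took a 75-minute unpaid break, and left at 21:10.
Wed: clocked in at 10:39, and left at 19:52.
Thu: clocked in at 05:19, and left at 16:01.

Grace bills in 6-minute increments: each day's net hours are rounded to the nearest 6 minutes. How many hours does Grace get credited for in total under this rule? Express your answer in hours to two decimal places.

Mon: 07:00–15:01 = 8 h 1 min → rounds to 8 h 0 min
Tue: 09:59–21:10 = 11 h 11 min − 75 min = 9 h 56 min → rounds to 9 h 54 min
Wed: 10:39–19:52 = 9 h 13 min → rounds to 9 h 12 min
Thu: 05:19–16:01 = 10 h 42 min → rounds to 10 h 42 min
Total credited: 37 h 48 min.

37.80 hours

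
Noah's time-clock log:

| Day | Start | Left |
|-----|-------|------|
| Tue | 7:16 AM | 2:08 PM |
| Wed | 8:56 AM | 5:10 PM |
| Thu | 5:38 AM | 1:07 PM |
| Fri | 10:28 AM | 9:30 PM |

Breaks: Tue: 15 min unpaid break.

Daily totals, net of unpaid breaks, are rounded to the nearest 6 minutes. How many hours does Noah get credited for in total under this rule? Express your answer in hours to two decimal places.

33.30 hours

Tue: 7:16 AM–2:08 PM = 6 h 52 min − 15 min = 6 h 37 min → rounds to 6 h 36 min
Wed: 8:56 AM–5:10 PM = 8 h 14 min → rounds to 8 h 12 min
Thu: 5:38 AM–1:07 PM = 7 h 29 min → rounds to 7 h 30 min
Fri: 10:28 AM–9:30 PM = 11 h 2 min → rounds to 11 h 0 min
Total credited: 33 h 18 min.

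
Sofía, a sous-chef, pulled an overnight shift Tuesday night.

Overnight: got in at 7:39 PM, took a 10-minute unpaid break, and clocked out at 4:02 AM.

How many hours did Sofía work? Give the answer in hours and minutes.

Overnight: 7:39 PM → midnight = 4 h 21 min; midnight → 4:02 AM = 4 h 2 min; span 8 h 23 min; less 10 min break → 8 h 13 min

8 h 13 min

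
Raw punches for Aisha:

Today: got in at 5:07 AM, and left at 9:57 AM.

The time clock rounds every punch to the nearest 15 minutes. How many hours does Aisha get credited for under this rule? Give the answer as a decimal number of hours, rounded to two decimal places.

5.00 hours

Today: in 5:07 AM→5:00 AM, out 9:57 AM→10:00 AM; 5 h 0 min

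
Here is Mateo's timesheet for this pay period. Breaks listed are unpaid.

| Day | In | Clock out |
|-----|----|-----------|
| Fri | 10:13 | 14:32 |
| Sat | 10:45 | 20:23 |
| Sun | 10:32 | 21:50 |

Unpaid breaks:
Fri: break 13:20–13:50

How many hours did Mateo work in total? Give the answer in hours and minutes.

Fri: 10:13–14:32 = 4 h 19 min; less 30 min break → 3 h 49 min
Sat: 10:45–20:23 = 9 h 38 min
Sun: 10:32–21:50 = 11 h 18 min
Total: 3 h 49 min + 9 h 38 min + 11 h 18 min = 24 h 45 min.

24 h 45 min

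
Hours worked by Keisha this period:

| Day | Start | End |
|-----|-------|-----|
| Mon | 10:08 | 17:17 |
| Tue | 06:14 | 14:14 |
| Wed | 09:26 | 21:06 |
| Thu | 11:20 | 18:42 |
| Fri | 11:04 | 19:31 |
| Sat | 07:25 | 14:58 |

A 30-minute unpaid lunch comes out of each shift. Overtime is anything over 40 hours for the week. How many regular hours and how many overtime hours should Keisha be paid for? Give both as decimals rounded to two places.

Regular 40.00 hours, overtime 7.18 hours

Mon: 10:08–17:17 = 7 h 9 min; less 30 min break → 6 h 39 min
Tue: 06:14–14:14 = 8 h 0 min; less 30 min break → 7 h 30 min
Wed: 09:26–21:06 = 11 h 40 min; less 30 min break → 11 h 10 min
Thu: 11:20–18:42 = 7 h 22 min; less 30 min break → 6 h 52 min
Fri: 11:04–19:31 = 8 h 27 min; less 30 min break → 7 h 57 min
Sat: 07:25–14:58 = 7 h 33 min; less 30 min break → 7 h 3 min
Total worked: 47 h 11 min = 47.18 h.
Threshold 40 h → overtime 7 h 11 min, regular 40 h 0 min.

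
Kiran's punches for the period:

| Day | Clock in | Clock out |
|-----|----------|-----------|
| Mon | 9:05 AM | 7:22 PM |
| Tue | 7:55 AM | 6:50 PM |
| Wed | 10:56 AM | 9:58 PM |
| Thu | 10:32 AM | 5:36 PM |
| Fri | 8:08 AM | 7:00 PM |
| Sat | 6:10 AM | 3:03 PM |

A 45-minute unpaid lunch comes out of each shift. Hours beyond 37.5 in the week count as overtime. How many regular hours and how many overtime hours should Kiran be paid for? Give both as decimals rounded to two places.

Regular 37.50 hours, overtime 17.05 hours

Mon: 9:05 AM–7:22 PM = 10 h 17 min; less 45 min break → 9 h 32 min
Tue: 7:55 AM–6:50 PM = 10 h 55 min; less 45 min break → 10 h 10 min
Wed: 10:56 AM–9:58 PM = 11 h 2 min; less 45 min break → 10 h 17 min
Thu: 10:32 AM–5:36 PM = 7 h 4 min; less 45 min break → 6 h 19 min
Fri: 8:08 AM–7:00 PM = 10 h 52 min; less 45 min break → 10 h 7 min
Sat: 6:10 AM–3:03 PM = 8 h 53 min; less 45 min break → 8 h 8 min
Total worked: 54 h 33 min = 54.55 h.
Threshold 37.5 h → overtime 17 h 3 min, regular 37 h 30 min.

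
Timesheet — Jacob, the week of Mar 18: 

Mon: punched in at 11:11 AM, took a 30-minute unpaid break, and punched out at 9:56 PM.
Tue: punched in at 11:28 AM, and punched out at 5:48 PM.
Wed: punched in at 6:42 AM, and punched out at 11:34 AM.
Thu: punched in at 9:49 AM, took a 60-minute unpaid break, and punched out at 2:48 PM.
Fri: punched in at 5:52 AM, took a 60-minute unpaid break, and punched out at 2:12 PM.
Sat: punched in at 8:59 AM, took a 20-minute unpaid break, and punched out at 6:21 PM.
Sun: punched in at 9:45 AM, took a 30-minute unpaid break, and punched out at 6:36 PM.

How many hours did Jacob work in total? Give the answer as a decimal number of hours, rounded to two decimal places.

Mon: 11:11 AM–9:56 PM = 10 h 45 min; less 30 min break → 10 h 15 min
Tue: 11:28 AM–5:48 PM = 6 h 20 min
Wed: 6:42 AM–11:34 AM = 4 h 52 min
Thu: 9:49 AM–2:48 PM = 4 h 59 min; less 60 min break → 3 h 59 min
Fri: 5:52 AM–2:12 PM = 8 h 20 min; less 60 min break → 7 h 20 min
Sat: 8:59 AM–6:21 PM = 9 h 22 min; less 20 min break → 9 h 2 min
Sun: 9:45 AM–6:36 PM = 8 h 51 min; less 30 min break → 8 h 21 min
Total: 10 h 15 min + 6 h 20 min + 4 h 52 min + 3 h 59 min + 7 h 20 min + 9 h 2 min + 8 h 21 min = 50 h 9 min.

50.15 hours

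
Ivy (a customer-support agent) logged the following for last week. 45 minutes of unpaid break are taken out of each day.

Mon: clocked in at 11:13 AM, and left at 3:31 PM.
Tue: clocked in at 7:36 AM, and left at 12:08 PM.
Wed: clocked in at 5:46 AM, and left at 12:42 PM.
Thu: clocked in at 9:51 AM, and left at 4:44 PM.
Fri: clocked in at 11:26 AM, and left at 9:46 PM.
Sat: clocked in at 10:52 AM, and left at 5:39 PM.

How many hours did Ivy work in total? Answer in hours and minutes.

35 h 16 min

Mon: 11:13 AM–3:31 PM = 4 h 18 min; less 45 min break → 3 h 33 min
Tue: 7:36 AM–12:08 PM = 4 h 32 min; less 45 min break → 3 h 47 min
Wed: 5:46 AM–12:42 PM = 6 h 56 min; less 45 min break → 6 h 11 min
Thu: 9:51 AM–4:44 PM = 6 h 53 min; less 45 min break → 6 h 8 min
Fri: 11:26 AM–9:46 PM = 10 h 20 min; less 45 min break → 9 h 35 min
Sat: 10:52 AM–5:39 PM = 6 h 47 min; less 45 min break → 6 h 2 min
Total: 3 h 33 min + 3 h 47 min + 6 h 11 min + 6 h 8 min + 9 h 35 min + 6 h 2 min = 35 h 16 min.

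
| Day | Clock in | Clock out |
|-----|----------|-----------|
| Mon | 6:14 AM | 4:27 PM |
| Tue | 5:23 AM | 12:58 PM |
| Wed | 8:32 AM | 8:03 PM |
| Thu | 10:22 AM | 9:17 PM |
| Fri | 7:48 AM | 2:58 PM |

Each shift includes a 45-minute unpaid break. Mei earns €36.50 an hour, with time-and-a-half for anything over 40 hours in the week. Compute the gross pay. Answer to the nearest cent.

€1659.84

Mon: 6:14 AM–4:27 PM = 10 h 13 min; less 45 min break → 9 h 28 min
Tue: 5:23 AM–12:58 PM = 7 h 35 min; less 45 min break → 6 h 50 min
Wed: 8:32 AM–8:03 PM = 11 h 31 min; less 45 min break → 10 h 46 min
Thu: 10:22 AM–9:17 PM = 10 h 55 min; less 45 min break → 10 h 10 min
Fri: 7:48 AM–2:58 PM = 7 h 10 min; less 45 min break → 6 h 25 min
Total worked: 43 h 39 min = 2619 min.
Regular 40 h 0 min = 2400 min at €36.50/h; overtime 3 h 39 min = 219 min at €54.75/h.
Pay = (2400 × €36.50 + 219 × €54.75) ÷ 60 = €1659.84.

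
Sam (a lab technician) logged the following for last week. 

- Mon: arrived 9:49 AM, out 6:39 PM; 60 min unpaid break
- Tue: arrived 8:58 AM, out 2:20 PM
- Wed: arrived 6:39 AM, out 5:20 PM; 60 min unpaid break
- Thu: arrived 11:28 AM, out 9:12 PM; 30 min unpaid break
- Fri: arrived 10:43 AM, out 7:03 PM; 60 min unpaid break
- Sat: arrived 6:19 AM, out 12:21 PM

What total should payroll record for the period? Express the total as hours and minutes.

Mon: 9:49 AM–6:39 PM = 8 h 50 min; less 60 min break → 7 h 50 min
Tue: 8:58 AM–2:20 PM = 5 h 22 min
Wed: 6:39 AM–5:20 PM = 10 h 41 min; less 60 min break → 9 h 41 min
Thu: 11:28 AM–9:12 PM = 9 h 44 min; less 30 min break → 9 h 14 min
Fri: 10:43 AM–7:03 PM = 8 h 20 min; less 60 min break → 7 h 20 min
Sat: 6:19 AM–12:21 PM = 6 h 2 min
Total: 7 h 50 min + 5 h 22 min + 9 h 41 min + 9 h 14 min + 7 h 20 min + 6 h 2 min = 45 h 29 min.

45 h 29 min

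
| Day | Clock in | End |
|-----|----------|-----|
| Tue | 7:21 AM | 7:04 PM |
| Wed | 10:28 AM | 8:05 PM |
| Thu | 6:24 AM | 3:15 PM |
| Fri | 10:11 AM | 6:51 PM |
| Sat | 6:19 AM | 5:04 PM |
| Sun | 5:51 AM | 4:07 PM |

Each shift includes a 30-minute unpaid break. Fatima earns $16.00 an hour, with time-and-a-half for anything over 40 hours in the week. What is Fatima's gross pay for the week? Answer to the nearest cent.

$1044.80

Tue: 7:21 AM–7:04 PM = 11 h 43 min; less 30 min break → 11 h 13 min
Wed: 10:28 AM–8:05 PM = 9 h 37 min; less 30 min break → 9 h 7 min
Thu: 6:24 AM–3:15 PM = 8 h 51 min; less 30 min break → 8 h 21 min
Fri: 10:11 AM–6:51 PM = 8 h 40 min; less 30 min break → 8 h 10 min
Sat: 6:19 AM–5:04 PM = 10 h 45 min; less 30 min break → 10 h 15 min
Sun: 5:51 AM–4:07 PM = 10 h 16 min; less 30 min break → 9 h 46 min
Total worked: 56 h 52 min = 3412 min.
Regular 40 h 0 min = 2400 min at $16.00/h; overtime 16 h 52 min = 1012 min at $24.00/h.
Pay = (2400 × $16.00 + 1012 × $24.00) ÷ 60 = $1044.80.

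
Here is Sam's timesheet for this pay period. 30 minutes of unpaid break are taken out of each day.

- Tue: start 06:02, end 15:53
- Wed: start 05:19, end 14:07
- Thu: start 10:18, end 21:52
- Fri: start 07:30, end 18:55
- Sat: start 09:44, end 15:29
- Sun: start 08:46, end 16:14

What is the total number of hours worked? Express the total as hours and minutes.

Tue: 06:02–15:53 = 9 h 51 min; less 30 min break → 9 h 21 min
Wed: 05:19–14:07 = 8 h 48 min; less 30 min break → 8 h 18 min
Thu: 10:18–21:52 = 11 h 34 min; less 30 min break → 11 h 4 min
Fri: 07:30–18:55 = 11 h 25 min; less 30 min break → 10 h 55 min
Sat: 09:44–15:29 = 5 h 45 min; less 30 min break → 5 h 15 min
Sun: 08:46–16:14 = 7 h 28 min; less 30 min break → 6 h 58 min
Total: 9 h 21 min + 8 h 18 min + 11 h 4 min + 10 h 55 min + 5 h 15 min + 6 h 58 min = 51 h 51 min.

51 h 51 min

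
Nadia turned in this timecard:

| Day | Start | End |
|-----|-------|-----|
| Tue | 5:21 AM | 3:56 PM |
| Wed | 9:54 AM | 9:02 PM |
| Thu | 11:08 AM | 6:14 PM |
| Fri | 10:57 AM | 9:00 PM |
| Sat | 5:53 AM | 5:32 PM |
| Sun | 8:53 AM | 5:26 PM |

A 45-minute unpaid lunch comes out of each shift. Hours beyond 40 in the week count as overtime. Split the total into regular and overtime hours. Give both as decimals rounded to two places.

Tue: 5:21 AM–3:56 PM = 10 h 35 min; less 45 min break → 9 h 50 min
Wed: 9:54 AM–9:02 PM = 11 h 8 min; less 45 min break → 10 h 23 min
Thu: 11:08 AM–6:14 PM = 7 h 6 min; less 45 min break → 6 h 21 min
Fri: 10:57 AM–9:00 PM = 10 h 3 min; less 45 min break → 9 h 18 min
Sat: 5:53 AM–5:32 PM = 11 h 39 min; less 45 min break → 10 h 54 min
Sun: 8:53 AM–5:26 PM = 8 h 33 min; less 45 min break → 7 h 48 min
Total worked: 54 h 34 min = 54.57 h.
Threshold 40 h → overtime 14 h 34 min, regular 40 h 0 min.

Regular 40.00 hours, overtime 14.57 hours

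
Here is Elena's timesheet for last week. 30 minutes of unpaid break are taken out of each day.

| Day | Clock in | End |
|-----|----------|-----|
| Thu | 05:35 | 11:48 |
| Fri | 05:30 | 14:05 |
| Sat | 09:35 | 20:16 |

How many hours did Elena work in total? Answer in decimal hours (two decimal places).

23.98 hours

Thu: 05:35–11:48 = 6 h 13 min; less 30 min break → 5 h 43 min
Fri: 05:30–14:05 = 8 h 35 min; less 30 min break → 8 h 5 min
Sat: 09:35–20:16 = 10 h 41 min; less 30 min break → 10 h 11 min
Total: 5 h 43 min + 8 h 5 min + 10 h 11 min = 23 h 59 min.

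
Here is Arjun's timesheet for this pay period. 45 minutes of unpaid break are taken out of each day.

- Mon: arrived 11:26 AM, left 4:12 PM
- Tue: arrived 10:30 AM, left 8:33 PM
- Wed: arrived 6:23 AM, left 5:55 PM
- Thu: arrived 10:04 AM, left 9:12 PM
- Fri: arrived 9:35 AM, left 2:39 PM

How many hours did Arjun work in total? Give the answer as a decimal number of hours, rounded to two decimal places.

Mon: 11:26 AM–4:12 PM = 4 h 46 min; less 45 min break → 4 h 1 min
Tue: 10:30 AM–8:33 PM = 10 h 3 min; less 45 min break → 9 h 18 min
Wed: 6:23 AM–5:55 PM = 11 h 32 min; less 45 min break → 10 h 47 min
Thu: 10:04 AM–9:12 PM = 11 h 8 min; less 45 min break → 10 h 23 min
Fri: 9:35 AM–2:39 PM = 5 h 4 min; less 45 min break → 4 h 19 min
Total: 4 h 1 min + 9 h 18 min + 10 h 47 min + 10 h 23 min + 4 h 19 min = 38 h 48 min.

38.80 hours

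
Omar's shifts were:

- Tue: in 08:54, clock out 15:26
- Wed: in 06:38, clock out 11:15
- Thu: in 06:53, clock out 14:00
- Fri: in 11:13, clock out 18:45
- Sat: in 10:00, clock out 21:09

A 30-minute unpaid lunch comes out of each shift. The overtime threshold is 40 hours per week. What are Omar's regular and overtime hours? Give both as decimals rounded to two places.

Tue: 08:54–15:26 = 6 h 32 min; less 30 min break → 6 h 2 min
Wed: 06:38–11:15 = 4 h 37 min; less 30 min break → 4 h 7 min
Thu: 06:53–14:00 = 7 h 7 min; less 30 min break → 6 h 37 min
Fri: 11:13–18:45 = 7 h 32 min; less 30 min break → 7 h 2 min
Sat: 10:00–21:09 = 11 h 9 min; less 30 min break → 10 h 39 min
Total worked: 34 h 27 min = 34.45 h.
Threshold 40 h → overtime 0 h 0 min, regular 34 h 27 min.

Regular 34.45 hours, overtime 0.00 hours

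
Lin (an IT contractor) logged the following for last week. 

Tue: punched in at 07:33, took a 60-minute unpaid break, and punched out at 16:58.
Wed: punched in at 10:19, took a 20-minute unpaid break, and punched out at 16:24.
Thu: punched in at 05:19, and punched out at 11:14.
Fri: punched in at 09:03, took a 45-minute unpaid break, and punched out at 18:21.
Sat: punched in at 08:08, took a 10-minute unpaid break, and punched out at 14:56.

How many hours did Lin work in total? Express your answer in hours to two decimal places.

35.27 hours

Tue: 07:33–16:58 = 9 h 25 min; less 60 min break → 8 h 25 min
Wed: 10:19–16:24 = 6 h 5 min; less 20 min break → 5 h 45 min
Thu: 05:19–11:14 = 5 h 55 min
Fri: 09:03–18:21 = 9 h 18 min; less 45 min break → 8 h 33 min
Sat: 08:08–14:56 = 6 h 48 min; less 10 min break → 6 h 38 min
Total: 8 h 25 min + 5 h 45 min + 5 h 55 min + 8 h 33 min + 6 h 38 min = 35 h 16 min.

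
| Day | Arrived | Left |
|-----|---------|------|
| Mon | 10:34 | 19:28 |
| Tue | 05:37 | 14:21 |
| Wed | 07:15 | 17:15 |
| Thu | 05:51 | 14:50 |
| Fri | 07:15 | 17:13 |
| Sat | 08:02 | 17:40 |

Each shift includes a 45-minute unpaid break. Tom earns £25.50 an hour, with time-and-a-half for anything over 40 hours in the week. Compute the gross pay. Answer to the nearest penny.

£1468.16

Mon: 10:34–19:28 = 8 h 54 min; less 45 min break → 8 h 9 min
Tue: 05:37–14:21 = 8 h 44 min; less 45 min break → 7 h 59 min
Wed: 07:15–17:15 = 10 h 0 min; less 45 min break → 9 h 15 min
Thu: 05:51–14:50 = 8 h 59 min; less 45 min break → 8 h 14 min
Fri: 07:15–17:13 = 9 h 58 min; less 45 min break → 9 h 13 min
Sat: 08:02–17:40 = 9 h 38 min; less 45 min break → 8 h 53 min
Total worked: 51 h 43 min = 3103 min.
Regular 40 h 0 min = 2400 min at £25.50/h; overtime 11 h 43 min = 703 min at £38.25/h.
Pay = (2400 × £25.50 + 703 × £38.25) ÷ 60 = £1468.16.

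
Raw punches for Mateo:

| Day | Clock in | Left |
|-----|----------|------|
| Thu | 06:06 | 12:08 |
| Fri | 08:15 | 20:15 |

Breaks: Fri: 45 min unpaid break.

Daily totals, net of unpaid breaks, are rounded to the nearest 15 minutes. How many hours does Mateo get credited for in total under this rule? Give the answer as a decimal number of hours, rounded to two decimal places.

17.25 hours

Thu: 06:06–12:08 = 6 h 2 min → rounds to 6 h 0 min
Fri: 08:15–20:15 = 12 h 0 min − 45 min = 11 h 15 min → rounds to 11 h 15 min
Total credited: 17 h 15 min.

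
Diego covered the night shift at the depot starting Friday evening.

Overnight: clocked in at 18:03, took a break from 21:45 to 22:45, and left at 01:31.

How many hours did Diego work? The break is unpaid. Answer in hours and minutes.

Overnight: 18:03 → midnight = 5 h 57 min; midnight → 01:31 = 1 h 31 min; span 7 h 28 min; less 60 min break → 6 h 28 min

6 h 28 min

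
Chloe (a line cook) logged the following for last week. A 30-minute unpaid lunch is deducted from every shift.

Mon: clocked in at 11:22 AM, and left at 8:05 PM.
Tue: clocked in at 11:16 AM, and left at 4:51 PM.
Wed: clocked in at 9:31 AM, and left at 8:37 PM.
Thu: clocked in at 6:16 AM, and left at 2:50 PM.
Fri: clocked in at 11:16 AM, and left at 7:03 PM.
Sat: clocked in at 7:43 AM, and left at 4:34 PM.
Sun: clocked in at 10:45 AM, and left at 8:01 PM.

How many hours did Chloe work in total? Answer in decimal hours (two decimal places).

56.37 hours

Mon: 11:22 AM–8:05 PM = 8 h 43 min; less 30 min break → 8 h 13 min
Tue: 11:16 AM–4:51 PM = 5 h 35 min; less 30 min break → 5 h 5 min
Wed: 9:31 AM–8:37 PM = 11 h 6 min; less 30 min break → 10 h 36 min
Thu: 6:16 AM–2:50 PM = 8 h 34 min; less 30 min break → 8 h 4 min
Fri: 11:16 AM–7:03 PM = 7 h 47 min; less 30 min break → 7 h 17 min
Sat: 7:43 AM–4:34 PM = 8 h 51 min; less 30 min break → 8 h 21 min
Sun: 10:45 AM–8:01 PM = 9 h 16 min; less 30 min break → 8 h 46 min
Total: 8 h 13 min + 5 h 5 min + 10 h 36 min + 8 h 4 min + 7 h 17 min + 8 h 21 min + 8 h 46 min = 56 h 22 min.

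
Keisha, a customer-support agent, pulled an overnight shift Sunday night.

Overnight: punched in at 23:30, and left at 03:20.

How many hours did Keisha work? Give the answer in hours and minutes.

3 h 50 min

Overnight: 23:30 → midnight = 0 h 30 min; midnight → 03:20 = 3 h 20 min; span 3 h 50 min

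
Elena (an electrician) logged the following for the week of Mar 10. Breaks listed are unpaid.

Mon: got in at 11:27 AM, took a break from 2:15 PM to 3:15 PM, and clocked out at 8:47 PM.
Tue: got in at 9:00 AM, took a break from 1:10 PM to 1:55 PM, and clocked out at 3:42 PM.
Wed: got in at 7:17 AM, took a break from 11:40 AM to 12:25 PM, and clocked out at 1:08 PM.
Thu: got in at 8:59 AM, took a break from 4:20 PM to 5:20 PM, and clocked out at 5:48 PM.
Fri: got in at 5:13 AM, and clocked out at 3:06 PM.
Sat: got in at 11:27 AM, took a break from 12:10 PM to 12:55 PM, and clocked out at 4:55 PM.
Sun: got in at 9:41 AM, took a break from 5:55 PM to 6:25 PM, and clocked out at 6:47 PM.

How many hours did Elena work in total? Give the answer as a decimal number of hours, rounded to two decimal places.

50.40 hours

Mon: 11:27 AM–8:47 PM = 9 h 20 min; less 60 min break → 8 h 20 min
Tue: 9:00 AM–3:42 PM = 6 h 42 min; less 45 min break → 5 h 57 min
Wed: 7:17 AM–1:08 PM = 5 h 51 min; less 45 min break → 5 h 6 min
Thu: 8:59 AM–5:48 PM = 8 h 49 min; less 60 min break → 7 h 49 min
Fri: 5:13 AM–3:06 PM = 9 h 53 min
Sat: 11:27 AM–4:55 PM = 5 h 28 min; less 45 min break → 4 h 43 min
Sun: 9:41 AM–6:47 PM = 9 h 6 min; less 30 min break → 8 h 36 min
Total: 8 h 20 min + 5 h 57 min + 5 h 6 min + 7 h 49 min + 9 h 53 min + 4 h 43 min + 8 h 36 min = 50 h 24 min.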